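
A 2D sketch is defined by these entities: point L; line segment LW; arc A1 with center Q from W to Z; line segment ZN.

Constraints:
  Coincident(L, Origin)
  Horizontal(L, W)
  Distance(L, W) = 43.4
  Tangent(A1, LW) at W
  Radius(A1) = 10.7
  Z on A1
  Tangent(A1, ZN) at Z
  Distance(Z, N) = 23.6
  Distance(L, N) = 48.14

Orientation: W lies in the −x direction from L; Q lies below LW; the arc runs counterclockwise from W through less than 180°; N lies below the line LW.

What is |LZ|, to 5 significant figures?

53.978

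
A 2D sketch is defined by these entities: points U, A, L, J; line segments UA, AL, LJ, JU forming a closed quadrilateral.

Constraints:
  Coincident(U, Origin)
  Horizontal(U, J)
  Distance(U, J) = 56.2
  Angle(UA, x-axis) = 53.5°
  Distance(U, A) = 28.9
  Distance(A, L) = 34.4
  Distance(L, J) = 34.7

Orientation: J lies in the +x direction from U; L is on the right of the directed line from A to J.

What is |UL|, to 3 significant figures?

25.5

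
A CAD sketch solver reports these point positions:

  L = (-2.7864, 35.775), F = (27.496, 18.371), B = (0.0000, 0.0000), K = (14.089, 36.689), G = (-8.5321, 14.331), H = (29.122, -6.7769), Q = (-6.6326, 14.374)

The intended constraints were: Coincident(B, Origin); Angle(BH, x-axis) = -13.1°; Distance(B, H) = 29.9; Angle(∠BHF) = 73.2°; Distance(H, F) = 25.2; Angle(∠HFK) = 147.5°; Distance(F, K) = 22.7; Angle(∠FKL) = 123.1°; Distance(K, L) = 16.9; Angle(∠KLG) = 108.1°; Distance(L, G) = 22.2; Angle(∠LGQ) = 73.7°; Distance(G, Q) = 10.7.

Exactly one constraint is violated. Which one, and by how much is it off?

Distance(G, Q) = 10.7 — off by 8.80.

B = (0.00, 0.00) ✓; BH at -13.10° ✓; |BH| = 29.90 ✓; ∠BHF = 73.20° ✓; |HF| = 25.20 ✓; ∠HFK = 147.5° ✓; |FK| = 22.70 ✓; ∠FKL = 123.1° ✓; |KL| = 16.90 ✓; ∠KLG = 108.1° ✓; |LG| = 22.20 ✓; ∠LGQ = 73.70° ✓; |GQ| = 1.900 ✗.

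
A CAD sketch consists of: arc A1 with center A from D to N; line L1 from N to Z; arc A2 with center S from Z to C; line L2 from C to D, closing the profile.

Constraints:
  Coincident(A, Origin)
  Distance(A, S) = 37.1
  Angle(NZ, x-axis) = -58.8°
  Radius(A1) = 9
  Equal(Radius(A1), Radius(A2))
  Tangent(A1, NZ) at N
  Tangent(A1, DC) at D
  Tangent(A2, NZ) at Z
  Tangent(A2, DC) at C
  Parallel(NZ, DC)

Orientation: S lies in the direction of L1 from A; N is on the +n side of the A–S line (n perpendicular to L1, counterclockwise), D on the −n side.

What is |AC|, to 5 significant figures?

38.176

The slot axis is L1's direction at -58.8°, so u = (cos -58.8°, sin -58.8°) = (0.51803, -0.85536) and n = (−sin -58.8°, cos -58.8°) = (0.85536, 0.51803). A is at the origin and S lies 37.1 along u from A, so S = 37.1·u = (19.219, -31.734). Tangency of A1 to both parallel lines with radius 9.0 puts N and D at A ± 9.0·n: N = (7.6983, 4.6622), D = (-7.6983, -4.6622). Equal radii place Z and C the same way about S: Z = S + 9.0·n = (26.917, -27.072), C = S − 9.0·n = (11.521, -36.396). Then |AC| = |C − A| = 38.176.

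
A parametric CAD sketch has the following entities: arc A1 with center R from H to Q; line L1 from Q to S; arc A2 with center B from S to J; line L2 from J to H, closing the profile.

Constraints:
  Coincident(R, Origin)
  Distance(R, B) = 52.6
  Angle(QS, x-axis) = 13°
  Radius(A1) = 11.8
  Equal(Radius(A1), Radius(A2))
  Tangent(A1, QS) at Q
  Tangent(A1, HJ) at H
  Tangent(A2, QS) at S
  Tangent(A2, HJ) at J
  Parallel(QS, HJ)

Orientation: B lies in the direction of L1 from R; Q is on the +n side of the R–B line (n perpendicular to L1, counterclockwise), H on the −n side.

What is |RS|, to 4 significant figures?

53.91

The slot axis is L1's direction at 13.0°, so u = (cos 13.0°, sin 13.0°) = (0.9744, 0.2250) and n = (−sin 13.0°, cos 13.0°) = (-0.2250, 0.9744). R is at the origin and B lies 52.6 along u from R, so B = 52.6·u = (51.25, 11.83). Tangency of A1 to both parallel lines with radius 11.8 puts Q and H at R ± 11.8·n: Q = (-2.654, 11.50), H = (2.654, -11.50). Equal radii place S and J the same way about B: S = B + 11.8·n = (48.60, 23.33), J = B − 11.8·n = (53.91, 0.3349). Then |RS| = |S − R| = 53.91.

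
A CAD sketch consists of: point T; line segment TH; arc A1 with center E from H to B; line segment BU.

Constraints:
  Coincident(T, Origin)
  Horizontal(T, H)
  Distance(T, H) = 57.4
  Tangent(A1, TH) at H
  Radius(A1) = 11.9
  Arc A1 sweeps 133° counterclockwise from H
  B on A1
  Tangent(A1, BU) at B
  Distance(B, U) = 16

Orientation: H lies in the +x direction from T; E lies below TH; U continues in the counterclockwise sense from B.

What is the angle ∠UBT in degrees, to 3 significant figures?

155°

T is at the origin; T and H share the same y with |TH| = 57.4 and H on the +x side, so H = (57.4, 0.00). Tangency of A1 to TH means the radius EH is perpendicular to TH, so E = H + (0, -11.9) = (57.4, -11.9). On A1, H sits at bearing 90° from E; a 133° counterclockwise sweep puts B at bearing 223°, so B = E + 11.9·(cos 223°, sin 223°) = (48.7, -20.0). Since A1 is tangent to BU there, EB ⟂ BU, so BU runs along (−sin 223°, cos 223°); with |BU| = 16.0, U = (59.6, -31.7). Then cos ∠UBT = BU·BT / (|BU||BT|), giving 155°.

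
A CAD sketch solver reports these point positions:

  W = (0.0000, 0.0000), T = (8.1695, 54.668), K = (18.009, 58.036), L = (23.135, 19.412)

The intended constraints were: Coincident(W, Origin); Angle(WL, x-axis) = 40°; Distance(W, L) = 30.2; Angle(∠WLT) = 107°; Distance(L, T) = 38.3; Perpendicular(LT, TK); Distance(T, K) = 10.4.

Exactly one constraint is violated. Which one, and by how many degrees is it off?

Perpendicular(LT, TK) — off by 4.10°.

W = (0.00, 0.00) ✓; WL at 40.00° ✓; |WL| = 30.20 ✓; ∠WLT = 107.0° ✓; |LT| = 38.30 ✓; ∠(LT, TK) = 94.10° ✗; |TK| = 10.40 ✓.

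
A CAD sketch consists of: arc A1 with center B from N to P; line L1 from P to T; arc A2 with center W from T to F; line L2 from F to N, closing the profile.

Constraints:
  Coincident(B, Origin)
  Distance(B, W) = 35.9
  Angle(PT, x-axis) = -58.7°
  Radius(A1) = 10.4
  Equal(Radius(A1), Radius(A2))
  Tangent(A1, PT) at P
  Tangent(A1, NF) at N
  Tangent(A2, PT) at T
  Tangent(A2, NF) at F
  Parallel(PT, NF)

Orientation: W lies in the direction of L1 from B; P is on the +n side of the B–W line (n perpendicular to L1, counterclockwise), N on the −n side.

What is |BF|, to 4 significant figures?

37.38

The slot axis is L1's direction at -58.7°, so u = (cos -58.7°, sin -58.7°) = (0.5195, -0.8545) and n = (−sin -58.7°, cos -58.7°) = (0.8545, 0.5195). B is at the origin and W lies 35.9 along u from B, so W = 35.9·u = (18.65, -30.68). Tangency of A1 to both parallel lines with radius 10.4 puts P and N at B ± 10.4·n: P = (8.886, 5.403), N = (-8.886, -5.403). Equal radii place T and F the same way about W: T = W + 10.4·n = (27.54, -25.27), F = W − 10.4·n = (9.764, -36.08). Then |BF| = |F − B| = 37.38.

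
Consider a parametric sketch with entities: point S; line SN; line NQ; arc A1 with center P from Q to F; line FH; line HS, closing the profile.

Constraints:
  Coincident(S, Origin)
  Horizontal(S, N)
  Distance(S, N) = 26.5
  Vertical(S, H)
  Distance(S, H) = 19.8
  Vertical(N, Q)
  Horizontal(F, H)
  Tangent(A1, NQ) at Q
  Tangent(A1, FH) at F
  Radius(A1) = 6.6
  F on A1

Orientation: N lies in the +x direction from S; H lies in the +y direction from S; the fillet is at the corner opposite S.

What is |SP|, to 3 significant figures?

23.9

S is at the origin; S and N share the same y with |SN| = 26.5 and N on the +x side, so N = (26.5, 0.00). S and H share the same x with |SH| = 19.8 and H on the +y side, so H = (0.00, 19.8). The virtual corner opposite S is at (26.5, 19.8). Tangency of A1 to NQ means the radius PQ is perpendicular to NQ and tangency of A1 to FH means the radius PF is perpendicular to FH, with radius 6.6, so the center P sits 6.6 in from both sides at P = (19.9, 13.2). Then |SP| = |P − S| = 23.9.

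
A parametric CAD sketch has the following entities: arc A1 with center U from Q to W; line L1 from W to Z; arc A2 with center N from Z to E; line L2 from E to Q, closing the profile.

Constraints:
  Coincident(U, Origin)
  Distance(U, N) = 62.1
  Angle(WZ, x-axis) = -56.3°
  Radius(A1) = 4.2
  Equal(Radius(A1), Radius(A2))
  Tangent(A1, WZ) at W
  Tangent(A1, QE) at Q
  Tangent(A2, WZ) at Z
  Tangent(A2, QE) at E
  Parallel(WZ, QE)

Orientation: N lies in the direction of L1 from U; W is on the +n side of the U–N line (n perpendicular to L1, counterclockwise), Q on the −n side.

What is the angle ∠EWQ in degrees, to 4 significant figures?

82.30°

The slot axis is L1's direction at -56.3°, so u = (cos -56.3°, sin -56.3°) = (0.5548, -0.8320) and n = (−sin -56.3°, cos -56.3°) = (0.8320, 0.5548). U is at the origin and N lies 62.1 along u from U, so N = 62.1·u = (34.46, -51.66). Tangency of A1 to both parallel lines with radius 4.2 puts W and Q at U ± 4.2·n: W = (3.494, 2.330), Q = (-3.494, -2.330). Equal radii place Z and E the same way about N: Z = N + 4.2·n = (37.95, -49.33), E = N − 4.2·n = (30.96, -53.99). Then cos ∠EWQ = WE·WQ / (|WE||WQ|), giving 82.30°.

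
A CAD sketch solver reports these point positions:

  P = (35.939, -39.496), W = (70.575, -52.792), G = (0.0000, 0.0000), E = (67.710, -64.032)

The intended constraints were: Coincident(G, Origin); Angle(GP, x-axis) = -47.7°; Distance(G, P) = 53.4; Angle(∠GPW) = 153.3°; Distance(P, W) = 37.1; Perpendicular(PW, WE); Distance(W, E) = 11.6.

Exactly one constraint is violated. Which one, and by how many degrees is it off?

Perpendicular(PW, WE) — off by 6.70°.

G = (0.00, 0.00) ✓; GP at -47.70° ✓; |GP| = 53.40 ✓; ∠GPW = 153.3° ✓; |PW| = 37.10 ✓; ∠(PW, WE) = 83.30° ✗; |WE| = 11.60 ✓.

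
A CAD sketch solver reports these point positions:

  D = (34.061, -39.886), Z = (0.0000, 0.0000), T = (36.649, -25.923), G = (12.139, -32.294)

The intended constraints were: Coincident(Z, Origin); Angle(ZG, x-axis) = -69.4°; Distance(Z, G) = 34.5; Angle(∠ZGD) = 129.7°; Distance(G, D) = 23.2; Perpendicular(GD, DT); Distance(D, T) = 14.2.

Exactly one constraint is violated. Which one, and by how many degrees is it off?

Perpendicular(GD, DT) — off by 8.60°.

Z = (0.00, 0.00) ✓; ZG at -69.40° ✓; |ZG| = 34.50 ✓; ∠ZGD = 129.7° ✓; |GD| = 23.20 ✓; ∠(GD, DT) = 98.60° ✗; |DT| = 14.20 ✓.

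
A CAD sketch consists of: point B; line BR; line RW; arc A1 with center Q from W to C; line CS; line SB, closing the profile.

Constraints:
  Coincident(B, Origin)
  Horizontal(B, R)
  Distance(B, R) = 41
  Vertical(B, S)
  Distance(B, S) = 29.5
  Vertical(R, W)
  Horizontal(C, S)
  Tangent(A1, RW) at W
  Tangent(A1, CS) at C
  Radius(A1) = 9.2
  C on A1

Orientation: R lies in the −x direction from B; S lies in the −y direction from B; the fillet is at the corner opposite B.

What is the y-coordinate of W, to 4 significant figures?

-20.30

B is at the origin; B and R share the same y with |BR| = 41.0 and R on the −x side, so R = (-41.00, 0.000). B and S share the same x with |BS| = 29.5 and S on the −y side, so S = (0.000, -29.50). The virtual corner opposite B is at (-41.00, -29.50). A1 meets RW tangentially, so QW is at right angles to RW and A1 meets CS tangentially, so QC is at right angles to CS, with radius 9.2, so the center Q sits 9.2 in from both sides at Q = (-31.80, -20.30). That places the tangent points at W = (-41.00, -20.30) on RW and C = (-31.80, -29.50) on CS. So W.y = -20.30.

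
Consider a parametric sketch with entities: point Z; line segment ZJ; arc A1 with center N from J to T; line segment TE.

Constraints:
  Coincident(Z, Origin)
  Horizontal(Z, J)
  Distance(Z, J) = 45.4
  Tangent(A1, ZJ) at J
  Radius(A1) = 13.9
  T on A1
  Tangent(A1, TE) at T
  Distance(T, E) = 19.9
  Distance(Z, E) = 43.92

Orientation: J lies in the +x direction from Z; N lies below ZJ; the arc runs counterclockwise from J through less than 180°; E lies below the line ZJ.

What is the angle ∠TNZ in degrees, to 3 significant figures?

11.6°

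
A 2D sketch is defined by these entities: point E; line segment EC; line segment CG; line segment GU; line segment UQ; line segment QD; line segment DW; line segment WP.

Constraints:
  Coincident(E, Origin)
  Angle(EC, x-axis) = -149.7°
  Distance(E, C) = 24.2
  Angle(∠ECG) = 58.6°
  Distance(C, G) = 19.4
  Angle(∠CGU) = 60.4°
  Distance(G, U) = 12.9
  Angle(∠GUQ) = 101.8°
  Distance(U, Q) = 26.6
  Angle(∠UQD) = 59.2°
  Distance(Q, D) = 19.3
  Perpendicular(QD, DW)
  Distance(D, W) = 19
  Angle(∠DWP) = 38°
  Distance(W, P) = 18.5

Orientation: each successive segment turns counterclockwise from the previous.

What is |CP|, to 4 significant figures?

3.634

E is at the origin; EC runs at -149.7° with length 24.2, so C = (-20.89, -12.21). ∠ECG = 58.6° gives CG at -28.30° from the x-axis; with |CG| = 19.4, G = (-3.813, -21.41). ∠CGU = 60.4° gives GU at 91.30° from the x-axis; with |GU| = 12.9, U = (-4.106, -8.510). ∠GUQ = 101.8° gives UQ at 169.5° from the x-axis; with |UQ| = 26.6, Q = (-30.26, -3.663). ∠UQD = 59.2° gives QD at -69.70° from the x-axis; with |QD| = 19.3, D = (-23.56, -21.76). The perpendicularity gives DW at right angles to QD, so DW runs at 20.30°; with |DW| = 19.0, W = (-5.744, -15.17). ∠DWP = 38.0° gives WP at 162.3° from the x-axis; with |WP| = 18.5, P = (-23.37, -9.548). Then |CP| = |P − C| = 3.634.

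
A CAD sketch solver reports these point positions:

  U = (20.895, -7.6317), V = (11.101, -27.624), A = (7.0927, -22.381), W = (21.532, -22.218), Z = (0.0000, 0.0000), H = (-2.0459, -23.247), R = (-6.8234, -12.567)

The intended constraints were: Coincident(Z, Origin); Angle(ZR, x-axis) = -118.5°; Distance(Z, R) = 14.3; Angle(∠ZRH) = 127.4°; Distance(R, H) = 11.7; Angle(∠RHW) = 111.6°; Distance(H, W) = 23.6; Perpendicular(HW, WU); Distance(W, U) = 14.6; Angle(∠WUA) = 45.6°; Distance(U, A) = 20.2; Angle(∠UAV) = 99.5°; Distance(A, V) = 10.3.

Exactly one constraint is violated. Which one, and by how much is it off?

Distance(A, V) = 10.3 — off by 3.70.

Z = (0.00, 0.00) ✓; ZR at -118.5° ✓; |ZR| = 14.30 ✓; ∠ZRH = 127.4° ✓; |RH| = 11.70 ✓; ∠RHW = 111.6° ✓; |HW| = 23.60 ✓; ∠(HW, WU) = 90.00° ✓; |WU| = 14.60 ✓; ∠WUA = 45.60° ✓; |UA| = 20.20 ✓; ∠UAV = 99.50° ✓; |AV| = 6.600 ✗.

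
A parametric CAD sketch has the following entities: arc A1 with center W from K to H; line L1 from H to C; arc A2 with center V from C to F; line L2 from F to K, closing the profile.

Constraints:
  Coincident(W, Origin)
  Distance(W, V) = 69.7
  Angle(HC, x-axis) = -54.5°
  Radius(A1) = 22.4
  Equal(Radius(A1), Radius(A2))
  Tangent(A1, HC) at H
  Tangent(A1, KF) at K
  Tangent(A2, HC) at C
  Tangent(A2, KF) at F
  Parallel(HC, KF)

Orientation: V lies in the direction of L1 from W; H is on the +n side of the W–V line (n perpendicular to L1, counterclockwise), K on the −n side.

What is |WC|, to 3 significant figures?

73.2

The slot axis is L1's direction at -54.5°, so u = (cos -54.5°, sin -54.5°) = (0.581, -0.814) and n = (−sin -54.5°, cos -54.5°) = (0.814, 0.581). W is at the origin and V lies 69.7 along u from W, so V = 69.7·u = (40.5, -56.7). Tangency of A1 to both parallel lines with radius 22.4 puts H and K at W ± 22.4·n: H = (18.2, 13.0), K = (-18.2, -13.0). Equal radii place C and F the same way about V: C = V + 22.4·n = (58.7, -43.7), F = V − 22.4·n = (22.2, -69.8). Then |WC| = |C − W| = 73.2.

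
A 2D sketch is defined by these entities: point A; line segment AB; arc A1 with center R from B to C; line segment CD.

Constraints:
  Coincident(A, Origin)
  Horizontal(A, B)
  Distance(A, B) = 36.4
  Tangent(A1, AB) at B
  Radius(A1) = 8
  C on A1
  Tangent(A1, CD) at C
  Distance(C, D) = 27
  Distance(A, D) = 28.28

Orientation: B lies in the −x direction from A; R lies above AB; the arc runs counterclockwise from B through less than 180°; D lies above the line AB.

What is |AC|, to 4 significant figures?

30.19

Checks: A = (0.00, 0.00) ✓; |AB| = 36.40 ✓; |RC| = 8.000 ✓; ∠(RC, CD) = 90.00° ✓; |CD| = 27.00 ✓; |AD| = 28.28 ✓.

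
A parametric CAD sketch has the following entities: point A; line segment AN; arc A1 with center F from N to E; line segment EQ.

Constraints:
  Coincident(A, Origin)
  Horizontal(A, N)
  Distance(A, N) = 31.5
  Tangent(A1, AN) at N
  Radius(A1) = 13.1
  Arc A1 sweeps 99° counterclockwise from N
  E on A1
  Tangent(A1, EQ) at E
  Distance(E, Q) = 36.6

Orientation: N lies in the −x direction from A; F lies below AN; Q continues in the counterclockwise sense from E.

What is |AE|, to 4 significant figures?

46.95

A is at the origin; AN is horizontal with |AN| = 31.5 and N on the −x side, so N = (-31.50, 0.000). A1 meets AN tangentially, so FN is at right angles to AN, so F = N + (0, -13.1) = (-31.50, -13.10). On A1, N sits at bearing 90° from F; a 99° counterclockwise sweep puts E at bearing 189°, so E = F + 13.1·(cos 189°, sin 189°) = (-44.44, -15.15). Then |AE| = |E − A| = 46.95.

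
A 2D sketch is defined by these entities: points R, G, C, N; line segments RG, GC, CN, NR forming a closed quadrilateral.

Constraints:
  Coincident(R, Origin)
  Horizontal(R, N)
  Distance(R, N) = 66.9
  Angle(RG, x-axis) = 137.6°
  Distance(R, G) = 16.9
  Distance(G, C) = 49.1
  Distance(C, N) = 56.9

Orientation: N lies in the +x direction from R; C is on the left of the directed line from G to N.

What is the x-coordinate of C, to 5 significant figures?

27.009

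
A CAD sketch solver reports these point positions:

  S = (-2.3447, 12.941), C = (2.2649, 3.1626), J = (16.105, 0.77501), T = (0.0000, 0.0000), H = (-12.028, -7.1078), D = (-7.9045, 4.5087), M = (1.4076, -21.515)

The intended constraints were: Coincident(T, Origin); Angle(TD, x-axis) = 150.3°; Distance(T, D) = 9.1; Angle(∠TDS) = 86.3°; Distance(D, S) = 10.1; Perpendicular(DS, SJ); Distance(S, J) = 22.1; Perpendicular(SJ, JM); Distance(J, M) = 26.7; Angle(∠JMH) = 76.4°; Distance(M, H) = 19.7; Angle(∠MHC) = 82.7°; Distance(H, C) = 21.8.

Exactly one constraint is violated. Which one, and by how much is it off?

Distance(H, C) = 21.8 — off by 4.20.

T = (0.00, 0.00) ✓; TD at 150.3° ✓; |TD| = 9.100 ✓; ∠TDS = 86.30° ✓; |DS| = 10.10 ✓; ∠(DS, SJ) = 90.00° ✓; |SJ| = 22.10 ✓; ∠(SJ, JM) = 90.00° ✓; |JM| = 26.70 ✓; ∠JMH = 76.40° ✓; |MH| = 19.70 ✓; ∠MHC = 82.70° ✓; |HC| = 17.60 ✗.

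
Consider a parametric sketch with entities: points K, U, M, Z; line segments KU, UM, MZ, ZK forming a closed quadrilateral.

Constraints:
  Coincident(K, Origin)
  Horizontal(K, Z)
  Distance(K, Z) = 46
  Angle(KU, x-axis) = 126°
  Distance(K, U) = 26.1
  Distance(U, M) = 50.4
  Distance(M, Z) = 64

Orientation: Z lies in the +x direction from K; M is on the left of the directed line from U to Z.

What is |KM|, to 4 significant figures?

61.05

Checks: |UM| = 50.40 ✓; |MZ| = 64.00 ✓.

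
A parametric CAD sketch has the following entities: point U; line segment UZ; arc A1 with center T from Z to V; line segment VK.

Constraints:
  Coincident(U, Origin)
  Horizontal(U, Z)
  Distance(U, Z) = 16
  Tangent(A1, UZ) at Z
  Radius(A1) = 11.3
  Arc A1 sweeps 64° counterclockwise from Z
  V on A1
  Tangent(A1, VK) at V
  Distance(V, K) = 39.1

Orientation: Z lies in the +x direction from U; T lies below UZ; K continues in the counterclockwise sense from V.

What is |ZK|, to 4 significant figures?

49.66

On A1, Z sits at bearing 90° from T; a 64° counterclockwise sweep puts V at bearing 154°, so V = T + 11.3·(cos 154°, sin 154°) = (5.844, -6.346). A1 meets VK tangentially, so TV is at right angles to VK, so VK runs along (−sin 154°, cos 154°); with |VK| = 39.1, K = (-11.30, -41.49). Then |ZK| = |K − Z| = 49.66.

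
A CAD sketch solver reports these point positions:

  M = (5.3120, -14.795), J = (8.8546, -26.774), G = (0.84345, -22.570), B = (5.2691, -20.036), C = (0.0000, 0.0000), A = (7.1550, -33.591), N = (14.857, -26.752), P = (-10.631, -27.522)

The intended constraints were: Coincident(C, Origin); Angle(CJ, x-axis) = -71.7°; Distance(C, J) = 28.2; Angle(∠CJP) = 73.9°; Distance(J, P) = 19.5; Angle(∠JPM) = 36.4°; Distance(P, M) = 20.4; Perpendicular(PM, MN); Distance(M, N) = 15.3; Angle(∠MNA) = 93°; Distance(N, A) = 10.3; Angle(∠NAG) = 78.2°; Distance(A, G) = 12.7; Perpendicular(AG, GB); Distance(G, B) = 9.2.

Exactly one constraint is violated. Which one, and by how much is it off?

Distance(G, B) = 9.2 — off by 4.10.

C = (0.00, 0.00) ✓; CJ at -71.70° ✓; |CJ| = 28.20 ✓; ∠CJP = 73.90° ✓; |JP| = 19.50 ✓; ∠JPM = 36.40° ✓; |PM| = 20.40 ✓; ∠(PM, MN) = 90.00° ✓; |MN| = 15.30 ✓; ∠MNA = 93.00° ✓; |NA| = 10.30 ✓; ∠NAG = 78.20° ✓; |AG| = 12.70 ✓; ∠(AG, GB) = 90.00° ✓; |GB| = 5.100 ✗.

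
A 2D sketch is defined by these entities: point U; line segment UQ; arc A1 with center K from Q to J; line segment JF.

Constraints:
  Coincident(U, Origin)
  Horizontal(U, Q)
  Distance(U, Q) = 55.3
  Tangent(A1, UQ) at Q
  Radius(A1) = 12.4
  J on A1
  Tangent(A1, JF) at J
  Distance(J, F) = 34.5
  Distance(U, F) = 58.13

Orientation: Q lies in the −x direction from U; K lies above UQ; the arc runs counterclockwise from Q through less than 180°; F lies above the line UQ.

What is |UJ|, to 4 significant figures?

44.30

Checks: |KJ| = 12.40 ✓; ∠(KJ, JF) = 90.00° ✓; |JF| = 34.50 ✓; |UF| = 58.13 ✓.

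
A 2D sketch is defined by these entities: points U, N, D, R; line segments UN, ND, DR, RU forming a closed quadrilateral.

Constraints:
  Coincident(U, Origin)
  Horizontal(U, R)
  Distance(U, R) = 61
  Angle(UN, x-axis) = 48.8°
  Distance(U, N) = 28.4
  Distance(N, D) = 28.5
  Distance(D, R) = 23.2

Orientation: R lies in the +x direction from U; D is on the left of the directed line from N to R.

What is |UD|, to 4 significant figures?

50.59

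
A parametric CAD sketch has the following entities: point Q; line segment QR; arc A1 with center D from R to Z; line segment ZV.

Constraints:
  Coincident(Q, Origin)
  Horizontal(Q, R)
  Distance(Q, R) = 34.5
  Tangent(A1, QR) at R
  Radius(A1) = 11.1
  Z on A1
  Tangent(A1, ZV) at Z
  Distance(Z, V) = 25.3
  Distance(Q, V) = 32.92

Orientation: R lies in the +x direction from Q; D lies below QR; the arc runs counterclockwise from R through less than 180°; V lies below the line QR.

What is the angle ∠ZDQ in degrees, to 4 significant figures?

6.039°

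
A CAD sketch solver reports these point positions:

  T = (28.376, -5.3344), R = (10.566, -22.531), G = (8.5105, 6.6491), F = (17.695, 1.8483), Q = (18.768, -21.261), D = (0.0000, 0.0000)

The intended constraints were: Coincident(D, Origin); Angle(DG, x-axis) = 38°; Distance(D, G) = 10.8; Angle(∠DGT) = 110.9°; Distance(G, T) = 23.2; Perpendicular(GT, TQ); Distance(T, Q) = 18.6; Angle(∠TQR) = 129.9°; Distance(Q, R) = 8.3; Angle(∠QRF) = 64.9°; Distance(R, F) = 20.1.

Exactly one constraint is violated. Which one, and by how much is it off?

Distance(R, F) = 20.1 — off by 5.30.

D = (0.00, 0.00) ✓; DG at 38.00° ✓; |DG| = 10.80 ✓; ∠DGT = 110.9° ✓; |GT| = 23.20 ✓; ∠(GT, TQ) = 90.00° ✓; |TQ| = 18.60 ✓; ∠TQR = 129.9° ✓; |QR| = 8.300 ✓; ∠QRF = 64.90° ✓; |RF| = 25.40 ✗.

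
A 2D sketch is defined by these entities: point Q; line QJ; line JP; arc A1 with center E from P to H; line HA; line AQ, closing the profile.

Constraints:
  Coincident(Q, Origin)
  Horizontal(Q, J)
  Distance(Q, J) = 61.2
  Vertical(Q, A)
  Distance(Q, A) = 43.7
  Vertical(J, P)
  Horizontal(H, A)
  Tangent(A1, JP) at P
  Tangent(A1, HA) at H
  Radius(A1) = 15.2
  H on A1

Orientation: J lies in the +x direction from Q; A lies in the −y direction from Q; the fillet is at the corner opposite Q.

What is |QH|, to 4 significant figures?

63.45

Q is at the origin; Q and J share the same y with |QJ| = 61.2 and J on the +x side, so J = (61.20, 0.000). QA is vertical with |QA| = 43.7 and A on the −y side, so A = (0.000, -43.70). The virtual corner opposite Q is at (61.20, -43.70). Tangency of A1 to JP means the radius EP is perpendicular to JP and tangency of A1 to HA means the radius EH is perpendicular to HA, with radius 15.2, so the center E sits 15.2 in from both sides at E = (46.00, -28.50). That places the tangent points at P = (61.20, -28.50) on JP and H = (46.00, -43.70) on HA. Then |QH| = |H − Q| = 63.45.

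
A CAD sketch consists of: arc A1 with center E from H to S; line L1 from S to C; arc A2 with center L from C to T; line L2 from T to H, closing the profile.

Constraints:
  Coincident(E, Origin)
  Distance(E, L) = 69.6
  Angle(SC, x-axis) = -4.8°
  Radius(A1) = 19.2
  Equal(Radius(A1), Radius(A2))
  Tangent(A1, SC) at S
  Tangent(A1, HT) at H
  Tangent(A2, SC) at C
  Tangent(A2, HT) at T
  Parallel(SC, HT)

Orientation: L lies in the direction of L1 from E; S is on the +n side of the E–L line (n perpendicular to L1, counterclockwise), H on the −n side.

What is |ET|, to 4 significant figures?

72.20

Tangency of A1 to both parallel lines with radius 19.2 puts S and H at E ± 19.2·n: S = (1.607, 19.13), H = (-1.607, -19.13). Equal radii place C and T the same way about L: C = L + 19.2·n = (70.96, 13.31), T = L − 19.2·n = (67.75, -24.96). Then |ET| = |T − E| = 72.20.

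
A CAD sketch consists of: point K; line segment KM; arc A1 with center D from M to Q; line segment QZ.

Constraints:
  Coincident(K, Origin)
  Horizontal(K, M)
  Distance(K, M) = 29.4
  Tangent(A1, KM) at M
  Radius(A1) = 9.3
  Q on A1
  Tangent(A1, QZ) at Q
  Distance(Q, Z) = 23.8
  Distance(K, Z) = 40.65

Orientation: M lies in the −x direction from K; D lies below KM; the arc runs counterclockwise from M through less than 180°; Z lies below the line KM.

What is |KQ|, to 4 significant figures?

39.72

K is at the origin; KM is horizontal with |KM| = 29.4 and M on the −x side, so M = (-29.40, 0.000). The tangent condition forces DM to be normal to KM, so D = M + (0, -9.3) = (-29.40, -9.300). Since DQ ⟂ QZ (tangency), |DZ| = √(9.3² + 23.8²) = 25.55 regardless of where Q sits on A1. So Z lies on both circle(K, 40.65) and circle(D, 25.55); the below-KM intersection is Z = (-22.45, -33.89). Q is the foot of the tangent from Z: Q = (-36.81, -14.91).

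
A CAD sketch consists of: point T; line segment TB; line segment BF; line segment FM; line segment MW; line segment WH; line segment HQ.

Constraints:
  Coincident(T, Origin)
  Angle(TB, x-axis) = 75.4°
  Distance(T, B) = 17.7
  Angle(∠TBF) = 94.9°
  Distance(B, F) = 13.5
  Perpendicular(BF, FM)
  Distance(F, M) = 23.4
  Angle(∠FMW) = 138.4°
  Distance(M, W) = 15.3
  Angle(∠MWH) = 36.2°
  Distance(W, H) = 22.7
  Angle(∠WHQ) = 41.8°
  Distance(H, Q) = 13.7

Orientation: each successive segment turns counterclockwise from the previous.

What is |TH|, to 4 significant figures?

8.829

T is at the origin; TB runs at 75.4° with length 17.7, so B = (4.462, 17.13). ∠TBF = 94.9° gives BF at 160.5° from the x-axis; with |BF| = 13.5, F = (-8.264, 21.63). BF is perpendicular to FM, so FM runs at -109.5°; with |FM| = 23.4, M = (-16.08, -0.4230). ∠FMW = 138.4° gives MW at -67.90° from the x-axis; with |MW| = 15.3, W = (-10.32, -14.60). ∠MWH = 36.2° gives WH at 75.90° from the x-axis; with |WH| = 22.7, H = (-4.789, 7.417). Then |TH| = |H − T| = 8.829.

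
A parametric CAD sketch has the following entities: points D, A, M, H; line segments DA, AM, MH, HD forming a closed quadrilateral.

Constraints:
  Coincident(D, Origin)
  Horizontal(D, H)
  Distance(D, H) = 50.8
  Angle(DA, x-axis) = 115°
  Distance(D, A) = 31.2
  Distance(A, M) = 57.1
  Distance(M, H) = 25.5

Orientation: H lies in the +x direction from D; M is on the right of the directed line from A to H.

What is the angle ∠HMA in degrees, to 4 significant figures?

109.7°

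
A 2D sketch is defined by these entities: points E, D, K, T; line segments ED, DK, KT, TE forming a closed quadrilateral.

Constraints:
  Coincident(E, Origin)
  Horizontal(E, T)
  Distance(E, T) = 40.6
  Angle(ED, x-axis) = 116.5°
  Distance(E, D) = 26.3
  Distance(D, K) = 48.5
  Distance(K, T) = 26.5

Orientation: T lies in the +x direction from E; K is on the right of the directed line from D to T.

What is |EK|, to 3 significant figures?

23.4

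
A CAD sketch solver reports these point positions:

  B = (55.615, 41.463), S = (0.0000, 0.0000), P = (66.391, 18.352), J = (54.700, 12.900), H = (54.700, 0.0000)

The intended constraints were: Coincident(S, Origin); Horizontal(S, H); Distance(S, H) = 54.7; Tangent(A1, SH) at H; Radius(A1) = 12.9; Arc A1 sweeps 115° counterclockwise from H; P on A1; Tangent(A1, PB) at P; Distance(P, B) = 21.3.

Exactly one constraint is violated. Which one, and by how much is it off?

Distance(P, B) = 21.3 — off by 4.20.

S = (0.00, 0.00) ✓; S.y = 0.00, H.y = 0.00 ✓; |SH| = 54.70 ✓; ∠(JH, HS) = 90.00° ✓; |JH| = 12.90 ✓; bearing(J→P) − bearing(J→H) = 115.0° ✓; |JP| = 12.90 ✓; ∠(JP, PB) = 90.00° ✓; |PB| = 25.50 ✗.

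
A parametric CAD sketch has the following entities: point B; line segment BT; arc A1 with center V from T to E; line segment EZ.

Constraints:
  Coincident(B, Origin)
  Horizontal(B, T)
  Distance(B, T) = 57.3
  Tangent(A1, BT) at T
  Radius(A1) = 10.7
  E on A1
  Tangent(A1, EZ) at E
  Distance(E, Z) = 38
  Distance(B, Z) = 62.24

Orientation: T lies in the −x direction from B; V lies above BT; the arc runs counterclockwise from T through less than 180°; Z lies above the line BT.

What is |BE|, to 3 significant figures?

47.6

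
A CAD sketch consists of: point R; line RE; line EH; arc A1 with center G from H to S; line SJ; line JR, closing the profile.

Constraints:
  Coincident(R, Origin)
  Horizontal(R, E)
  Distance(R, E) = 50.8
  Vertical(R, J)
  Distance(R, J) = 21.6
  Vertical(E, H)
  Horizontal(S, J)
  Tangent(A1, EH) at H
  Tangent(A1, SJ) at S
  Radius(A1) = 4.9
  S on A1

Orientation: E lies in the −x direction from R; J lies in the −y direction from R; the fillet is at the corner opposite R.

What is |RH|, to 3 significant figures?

53.5

R is at the origin; R and E share the same y with |RE| = 50.8 and E on the −x side, so E = (-50.8, 0.00). RJ is vertical with |RJ| = 21.6 and J on the −y side, so J = (0.00, -21.6). The virtual corner opposite R is at (-50.8, -21.6). Tangency of A1 to EH means the radius GH is perpendicular to EH and since A1 is tangent to SJ there, GS ⟂ SJ, with radius 4.9, so the center G sits 4.9 in from both sides at G = (-45.9, -16.7). That places the tangent points at H = (-50.8, -16.7) on EH and S = (-45.9, -21.6) on SJ. Then |RH| = |H − R| = 53.5.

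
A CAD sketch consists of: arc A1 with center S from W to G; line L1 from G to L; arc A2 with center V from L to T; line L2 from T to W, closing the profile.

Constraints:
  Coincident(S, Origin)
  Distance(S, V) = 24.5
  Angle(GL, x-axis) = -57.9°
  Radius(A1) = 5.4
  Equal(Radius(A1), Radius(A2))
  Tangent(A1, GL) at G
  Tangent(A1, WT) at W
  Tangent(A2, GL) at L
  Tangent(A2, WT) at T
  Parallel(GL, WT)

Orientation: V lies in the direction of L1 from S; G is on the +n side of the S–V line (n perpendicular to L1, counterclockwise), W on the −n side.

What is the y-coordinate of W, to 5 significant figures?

-2.8696

S is at the origin and V lies 24.5 along u from S, so V = 24.5·u = (13.019, -20.754). Tangency of A1 to both parallel lines with radius 5.4 puts G and W at S ± 5.4·n: G = (4.5745, 2.8696), W = (-4.5745, -2.8696). So W.y = -2.8696.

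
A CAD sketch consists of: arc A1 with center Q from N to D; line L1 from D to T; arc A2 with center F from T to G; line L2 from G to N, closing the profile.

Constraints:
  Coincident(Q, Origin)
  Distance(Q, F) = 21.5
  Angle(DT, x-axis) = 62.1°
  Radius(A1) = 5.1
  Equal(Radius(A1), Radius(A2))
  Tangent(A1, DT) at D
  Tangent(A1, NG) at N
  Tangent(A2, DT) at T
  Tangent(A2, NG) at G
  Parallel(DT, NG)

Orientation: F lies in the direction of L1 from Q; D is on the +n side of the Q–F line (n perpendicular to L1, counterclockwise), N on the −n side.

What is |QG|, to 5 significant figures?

22.097

Tangency of A1 to both parallel lines with radius 5.1 puts D and N at Q ± 5.1·n: D = (-4.5072, 2.3864), N = (4.5072, -2.3864). Equal radii place T and G the same way about F: T = F + 5.1·n = (5.5533, 21.387), G = F − 5.1·n = (14.568, 16.615). Then |QG| = |G − Q| = 22.097.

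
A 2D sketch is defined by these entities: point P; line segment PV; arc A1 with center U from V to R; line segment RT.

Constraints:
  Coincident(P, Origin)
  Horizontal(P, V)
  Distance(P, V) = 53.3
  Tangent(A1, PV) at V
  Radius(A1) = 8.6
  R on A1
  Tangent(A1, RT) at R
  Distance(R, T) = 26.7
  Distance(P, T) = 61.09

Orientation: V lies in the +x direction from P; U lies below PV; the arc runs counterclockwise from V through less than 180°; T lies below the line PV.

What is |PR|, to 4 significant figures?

45.91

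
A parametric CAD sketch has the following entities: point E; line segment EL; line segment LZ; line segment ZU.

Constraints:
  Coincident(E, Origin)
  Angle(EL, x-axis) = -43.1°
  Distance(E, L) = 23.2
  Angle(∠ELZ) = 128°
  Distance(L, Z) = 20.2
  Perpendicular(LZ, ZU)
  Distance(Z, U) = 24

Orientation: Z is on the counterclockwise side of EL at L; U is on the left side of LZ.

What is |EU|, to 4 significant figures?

34.95

E is at the origin; EL runs at -43.1° with length 23.2, so L = 23.2·(cos -43.1°, sin -43.1°) = (16.94, -15.85). ∠ELZ = 128.0°, so LZ runs at -43.1° + (180° − 128.0°) = 8.900° from the x-axis; with |LZ| = 20.2, Z = L + 20.2·(cos 8.900°, sin 8.900°) = (36.90, -12.73). LZ ⟂ ZU; with |ZU| = 24.0 on the left of LZ, U = Z + 24.0·(-0.1547, 0.9880) = (33.18, 10.98). Then |EU| = |U − E| = 34.95.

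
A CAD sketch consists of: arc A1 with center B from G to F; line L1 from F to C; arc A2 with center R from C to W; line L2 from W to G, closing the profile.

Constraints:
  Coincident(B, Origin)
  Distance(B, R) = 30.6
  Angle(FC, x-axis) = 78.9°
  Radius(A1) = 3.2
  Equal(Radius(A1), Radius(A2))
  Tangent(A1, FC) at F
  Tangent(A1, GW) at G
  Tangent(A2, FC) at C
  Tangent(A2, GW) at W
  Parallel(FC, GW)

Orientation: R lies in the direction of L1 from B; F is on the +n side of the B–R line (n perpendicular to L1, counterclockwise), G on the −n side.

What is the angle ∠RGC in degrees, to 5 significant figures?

5.8431°

The slot axis is L1's direction at 78.9°, so u = (cos 78.9°, sin 78.9°) = (0.19252, 0.98129) and n = (−sin 78.9°, cos 78.9°) = (-0.98129, 0.19252). B is at the origin and R lies 30.6 along u from B, so R = 30.6·u = (5.8912, 30.028). Tangency of A1 to both parallel lines with radius 3.2 puts F and G at B ± 3.2·n: F = (-3.1401, 0.61607), G = (3.1401, -0.61607). Equal radii place C and W the same way about R: C = R + 3.2·n = (2.7510, 30.644), W = R − 3.2·n = (9.0313, 29.411). Then cos ∠RGC = GR·GC / (|GR||GC|), giving 5.8431°.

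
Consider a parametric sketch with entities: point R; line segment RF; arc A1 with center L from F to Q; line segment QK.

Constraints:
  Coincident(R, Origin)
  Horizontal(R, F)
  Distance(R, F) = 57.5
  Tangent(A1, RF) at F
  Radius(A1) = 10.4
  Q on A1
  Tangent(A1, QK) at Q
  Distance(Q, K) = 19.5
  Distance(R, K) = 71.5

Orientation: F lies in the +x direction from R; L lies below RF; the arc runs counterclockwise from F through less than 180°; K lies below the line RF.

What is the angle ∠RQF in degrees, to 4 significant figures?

92.57°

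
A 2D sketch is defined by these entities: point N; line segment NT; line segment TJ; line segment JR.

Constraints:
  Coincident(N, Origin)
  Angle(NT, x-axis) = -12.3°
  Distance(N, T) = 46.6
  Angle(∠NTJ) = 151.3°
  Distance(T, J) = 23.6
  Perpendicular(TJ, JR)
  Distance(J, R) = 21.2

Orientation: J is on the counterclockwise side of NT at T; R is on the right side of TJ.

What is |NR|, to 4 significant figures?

77.82

N is at the origin; NT runs at -12.3° with length 46.6, so T = 46.6·(cos -12.3°, sin -12.3°) = (45.53, -9.927). ∠NTJ = 151.3°, so TJ runs at -12.3° + (180° − 151.3°) = 16.40° from the x-axis; with |TJ| = 23.6, J = T + 23.6·(cos 16.40°, sin 16.40°) = (68.17, -3.264). TJ ⟂ JR; with |JR| = 21.2 on the right of TJ, R = J + 21.2·(0.2823, -0.9593) = (74.16, -23.60). Then |NR| = |R − N| = 77.82.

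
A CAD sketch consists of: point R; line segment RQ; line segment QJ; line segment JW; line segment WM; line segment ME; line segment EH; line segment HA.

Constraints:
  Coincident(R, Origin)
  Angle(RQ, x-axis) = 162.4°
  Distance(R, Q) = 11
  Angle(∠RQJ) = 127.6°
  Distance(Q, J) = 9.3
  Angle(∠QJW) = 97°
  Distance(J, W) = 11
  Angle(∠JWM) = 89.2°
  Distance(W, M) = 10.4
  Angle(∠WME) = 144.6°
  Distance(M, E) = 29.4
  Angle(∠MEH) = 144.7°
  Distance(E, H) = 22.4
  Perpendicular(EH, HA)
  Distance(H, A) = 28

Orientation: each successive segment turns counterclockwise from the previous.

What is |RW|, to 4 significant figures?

17.49

R is at the origin; RQ runs at 162.4° with length 11.0, so Q = (-10.49, 3.326). ∠RQJ = 127.6° gives QJ at -145.2° from the x-axis; with |QJ| = 9.3, J = (-18.12, -1.982). ∠QJW = 97.0° gives JW at -62.20° from the x-axis; with |JW| = 11.0, W = (-12.99, -11.71). Then |RW| = |W − R| = 17.49.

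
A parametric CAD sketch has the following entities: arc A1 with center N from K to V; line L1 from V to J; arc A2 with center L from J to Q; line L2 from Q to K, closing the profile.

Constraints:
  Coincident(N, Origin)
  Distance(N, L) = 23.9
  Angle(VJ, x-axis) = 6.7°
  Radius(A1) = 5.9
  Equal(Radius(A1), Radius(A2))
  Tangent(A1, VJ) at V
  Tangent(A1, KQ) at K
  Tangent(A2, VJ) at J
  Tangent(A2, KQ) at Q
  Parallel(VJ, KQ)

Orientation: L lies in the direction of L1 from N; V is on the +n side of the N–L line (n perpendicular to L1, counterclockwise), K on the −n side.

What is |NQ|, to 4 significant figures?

24.62

The slot axis is L1's direction at 6.7°, so u = (cos 6.7°, sin 6.7°) = (0.9932, 0.1167) and n = (−sin 6.7°, cos 6.7°) = (-0.1167, 0.9932). N is at the origin and L lies 23.9 along u from N, so L = 23.9·u = (23.74, 2.788). Tangency of A1 to both parallel lines with radius 5.9 puts V and K at N ± 5.9·n: V = (-0.6884, 5.860), K = (0.6884, -5.860). Equal radii place J and Q the same way about L: J = L + 5.9·n = (23.05, 8.648), Q = L − 5.9·n = (24.43, -3.071). Then |NQ| = |Q − N| = 24.62.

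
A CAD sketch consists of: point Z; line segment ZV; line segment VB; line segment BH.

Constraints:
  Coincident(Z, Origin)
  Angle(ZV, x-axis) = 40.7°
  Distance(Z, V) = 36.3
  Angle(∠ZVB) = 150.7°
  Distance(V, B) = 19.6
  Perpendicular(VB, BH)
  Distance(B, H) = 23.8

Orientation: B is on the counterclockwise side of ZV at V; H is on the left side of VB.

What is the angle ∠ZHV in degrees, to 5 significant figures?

43.812°

Z is at the origin; ZV runs at 40.7° with length 36.3, so V = 36.3·(cos 40.7°, sin 40.7°) = (27.520, 23.671). ∠ZVB = 150.7°, so VB runs at 40.7° + (180° − 150.7°) = 70.000° from the x-axis; with |VB| = 19.6, B = V + 19.6·(cos 70.000°, sin 70.000°) = (34.224, 42.089). VB ⟂ BH; with |BH| = 23.8 on the left of VB, H = B + 23.8·(-0.93969, 0.34202) = (11.859, 50.229). Then cos ∠ZHV = HZ·HV / (|HZ||HV|), giving 43.812°.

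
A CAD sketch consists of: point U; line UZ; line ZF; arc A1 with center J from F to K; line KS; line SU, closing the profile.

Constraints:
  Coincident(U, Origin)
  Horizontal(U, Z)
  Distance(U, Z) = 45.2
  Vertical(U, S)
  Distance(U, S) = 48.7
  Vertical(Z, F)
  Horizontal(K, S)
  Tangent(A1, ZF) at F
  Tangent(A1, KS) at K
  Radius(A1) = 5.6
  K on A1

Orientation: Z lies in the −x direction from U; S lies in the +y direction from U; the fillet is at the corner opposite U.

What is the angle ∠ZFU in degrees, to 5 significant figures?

46.362°

The virtual corner opposite U is at (-45.200, 48.700). Since A1 is tangent to ZF there, JF ⟂ ZF and since A1 is tangent to KS there, JK ⟂ KS, with radius 5.6, so the center J sits 5.6 in from both sides at J = (-39.600, 43.100). That places the tangent points at F = (-45.200, 43.100) on ZF and K = (-39.600, 48.700) on KS. Then cos ∠ZFU = FZ·FU / (|FZ||FU|), giving 46.362°.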